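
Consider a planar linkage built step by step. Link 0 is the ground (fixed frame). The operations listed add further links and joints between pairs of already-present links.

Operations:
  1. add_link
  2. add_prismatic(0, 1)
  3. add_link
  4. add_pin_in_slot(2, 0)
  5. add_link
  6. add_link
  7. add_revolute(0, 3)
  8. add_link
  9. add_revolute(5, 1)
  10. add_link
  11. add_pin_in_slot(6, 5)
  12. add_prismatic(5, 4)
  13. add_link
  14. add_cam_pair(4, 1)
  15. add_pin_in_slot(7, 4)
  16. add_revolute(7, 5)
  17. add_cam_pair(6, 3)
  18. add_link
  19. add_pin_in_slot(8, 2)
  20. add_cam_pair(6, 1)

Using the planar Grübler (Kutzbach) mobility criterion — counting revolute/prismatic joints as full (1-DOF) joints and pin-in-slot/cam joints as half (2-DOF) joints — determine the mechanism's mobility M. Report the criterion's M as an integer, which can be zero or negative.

M = 7

(L,J1,J2)=(1,0,0); link0 fixed
link1: (2,0,0)
P 0-1 [J1]: (2,1,0)
link2: (3,1,0)
PS 2-0 [J2]: (3,1,1)
link3: (4,1,1)
link4: (5,1,1)
R 0-3 [J1]: (5,2,1)
link5: (6,2,1)
R 5-1 [J1]: (6,3,1)
link6: (7,3,1)
PS 6-5 [J2]: (7,3,2)
P 5-4 [J1]: (7,4,2)
link7: (8,4,2)
C 4-1 [J2]: (8,4,3)
PS 7-4 [J2]: (8,4,4)
R 7-5 [J1]: (8,5,4)
C 6-3 [J2]: (8,5,5)
link8: (9,5,5)
PS 8-2 [J2]: (9,5,6)
C 6-1 [J2]: (9,5,7)
Grübler: 3·8 − 2·5 − 7 = 7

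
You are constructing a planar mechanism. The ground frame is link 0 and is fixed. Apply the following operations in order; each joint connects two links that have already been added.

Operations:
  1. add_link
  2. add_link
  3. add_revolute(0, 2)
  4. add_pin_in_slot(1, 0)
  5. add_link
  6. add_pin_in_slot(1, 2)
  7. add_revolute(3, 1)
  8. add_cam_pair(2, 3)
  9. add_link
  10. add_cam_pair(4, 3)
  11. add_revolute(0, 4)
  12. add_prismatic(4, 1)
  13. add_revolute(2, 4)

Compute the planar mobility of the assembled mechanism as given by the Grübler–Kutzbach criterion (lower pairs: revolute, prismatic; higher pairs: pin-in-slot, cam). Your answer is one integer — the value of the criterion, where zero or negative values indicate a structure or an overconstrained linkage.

[1;0;0] (link 0 is ground)
L+ [2;0;0]
L+ [3;0;0]
R(0,2)∈J1 [3;1;0]
PS(1,0)∈J2 [3;1;1]
L+ [4;1;1]
PS(1,2)∈J2 [4;1;2]
R(3,1)∈J1 [4;2;2]
C(2,3)∈J2 [4;2;3]
L+ [5;2;3]
C(4,3)∈J2 [5;2;4]
R(0,4)∈J1 [5;3;4]
P(4,1)∈J1 [5;4;4]
R(2,4)∈J1 [5;5;4]
mobility = 12 − 10 − 4 = -2

M = -2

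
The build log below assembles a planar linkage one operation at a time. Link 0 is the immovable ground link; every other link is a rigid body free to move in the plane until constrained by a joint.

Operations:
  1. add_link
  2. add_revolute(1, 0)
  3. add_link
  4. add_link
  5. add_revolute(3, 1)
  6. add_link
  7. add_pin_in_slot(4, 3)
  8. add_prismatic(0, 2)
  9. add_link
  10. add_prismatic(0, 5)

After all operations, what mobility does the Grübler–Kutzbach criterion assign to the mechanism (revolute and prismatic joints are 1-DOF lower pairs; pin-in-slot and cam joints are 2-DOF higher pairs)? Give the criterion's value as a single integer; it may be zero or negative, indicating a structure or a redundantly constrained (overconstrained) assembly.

(L,J1,J2)=(1,0,0); link0 fixed
link1: (2,0,0)
R 1-0 [J1]: (2,1,0)
link2: (3,1,0)
link3: (4,1,0)
R 3-1 [J1]: (4,2,0)
link4: (5,2,0)
PS 4-3 [J2]: (5,2,1)
P 0-2 [J1]: (5,3,1)
link5: (6,3,1)
P 0-5 [J1]: (6,4,1)
Grübler: 3·5 − 2·4 − 1 = 6

M = 6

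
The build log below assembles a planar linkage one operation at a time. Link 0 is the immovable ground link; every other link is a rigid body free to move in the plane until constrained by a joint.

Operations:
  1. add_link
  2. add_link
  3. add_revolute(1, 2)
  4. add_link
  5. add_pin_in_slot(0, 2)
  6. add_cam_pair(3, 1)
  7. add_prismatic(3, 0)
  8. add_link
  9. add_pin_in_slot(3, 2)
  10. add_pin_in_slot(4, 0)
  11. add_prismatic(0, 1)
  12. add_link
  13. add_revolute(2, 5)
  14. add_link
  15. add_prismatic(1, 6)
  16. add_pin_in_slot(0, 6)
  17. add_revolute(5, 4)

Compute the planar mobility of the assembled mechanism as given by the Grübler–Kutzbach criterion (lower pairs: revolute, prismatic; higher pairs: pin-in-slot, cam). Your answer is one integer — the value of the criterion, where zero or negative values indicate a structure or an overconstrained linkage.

M = 1

(L,J1,J2)=(1,0,0); link0 fixed
link1: (2,0,0)
link2: (3,0,0)
R 1-2 [J1]: (3,1,0)
link3: (4,1,0)
PS 0-2 [J2]: (4,1,1)
C 3-1 [J2]: (4,1,2)
P 3-0 [J1]: (4,2,2)
link4: (5,2,2)
PS 3-2 [J2]: (5,2,3)
PS 4-0 [J2]: (5,2,4)
P 0-1 [J1]: (5,3,4)
link5: (6,3,4)
R 2-5 [J1]: (6,4,4)
link6: (7,4,4)
P 1-6 [J1]: (7,5,4)
PS 0-6 [J2]: (7,5,5)
R 5-4 [J1]: (7,6,5)
Grübler: 3·6 − 2·6 − 5 = 1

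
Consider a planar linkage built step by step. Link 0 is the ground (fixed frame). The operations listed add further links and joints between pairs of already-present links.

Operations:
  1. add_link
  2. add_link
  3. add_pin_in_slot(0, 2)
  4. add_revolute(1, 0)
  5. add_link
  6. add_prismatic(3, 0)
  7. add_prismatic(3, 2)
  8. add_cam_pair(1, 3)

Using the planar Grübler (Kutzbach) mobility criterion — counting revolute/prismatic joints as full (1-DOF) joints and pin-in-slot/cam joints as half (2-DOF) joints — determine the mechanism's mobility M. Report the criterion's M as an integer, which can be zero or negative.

(L,J1,J2)=(1,0,0); link0 fixed
link1: (2,0,0)
link2: (3,0,0)
PS 0-2 [J2]: (3,0,1)
R 1-0 [J1]: (3,1,1)
link3: (4,1,1)
P 3-0 [J1]: (4,2,1)
P 3-2 [J1]: (4,3,1)
C 1-3 [J2]: (4,3,2)
Grübler: 3·3 − 2·3 − 2 = 1

M = 1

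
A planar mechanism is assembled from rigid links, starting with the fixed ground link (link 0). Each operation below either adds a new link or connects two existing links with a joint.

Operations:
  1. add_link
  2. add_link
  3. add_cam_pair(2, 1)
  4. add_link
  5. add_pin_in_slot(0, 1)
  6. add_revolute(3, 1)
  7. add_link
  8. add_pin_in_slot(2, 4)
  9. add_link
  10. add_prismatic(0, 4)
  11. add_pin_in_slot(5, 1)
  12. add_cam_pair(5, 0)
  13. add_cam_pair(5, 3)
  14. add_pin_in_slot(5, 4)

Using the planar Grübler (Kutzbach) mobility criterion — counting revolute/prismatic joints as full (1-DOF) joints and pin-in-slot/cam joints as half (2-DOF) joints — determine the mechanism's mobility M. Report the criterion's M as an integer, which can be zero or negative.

M = 4

[1;0;0] (link 0 is ground)
L+ [2;0;0]
L+ [3;0;0]
C(2,1)∈J2 [3;0;1]
L+ [4;0;1]
PS(0,1)∈J2 [4;0;2]
R(3,1)∈J1 [4;1;2]
L+ [5;1;2]
PS(2,4)∈J2 [5;1;3]
L+ [6;1;3]
P(0,4)∈J1 [6;2;3]
PS(5,1)∈J2 [6;2;4]
C(5,0)∈J2 [6;2;5]
C(5,3)∈J2 [6;2;6]
PS(5,4)∈J2 [6;2;7]
mobility = 15 − 4 − 7 = 4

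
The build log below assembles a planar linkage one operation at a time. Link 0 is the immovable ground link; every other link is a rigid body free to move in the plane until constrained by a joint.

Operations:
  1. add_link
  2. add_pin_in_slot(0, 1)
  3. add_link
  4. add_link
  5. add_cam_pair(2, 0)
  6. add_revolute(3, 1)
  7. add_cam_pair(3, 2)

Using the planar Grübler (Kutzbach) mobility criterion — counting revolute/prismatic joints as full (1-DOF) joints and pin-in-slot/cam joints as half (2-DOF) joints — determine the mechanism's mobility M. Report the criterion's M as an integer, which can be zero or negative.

M = 4

L=1 J1=0 J2=0
add link → L=2 J1=0 J2=0
PS@0,1 dof=2 J2 → L=2 J1=0 J2=1
add link → L=3 J1=0 J2=1
add link → L=4 J1=0 J2=1
C@2,0 dof=2 J2 → L=4 J1=0 J2=2
R@3,1 dof=1 J1 → L=4 J1=1 J2=2
C@3,2 dof=2 J2 → L=4 J1=1 J2=3
M=3(L−1)−2J1−J2=3·3−2·1−3=4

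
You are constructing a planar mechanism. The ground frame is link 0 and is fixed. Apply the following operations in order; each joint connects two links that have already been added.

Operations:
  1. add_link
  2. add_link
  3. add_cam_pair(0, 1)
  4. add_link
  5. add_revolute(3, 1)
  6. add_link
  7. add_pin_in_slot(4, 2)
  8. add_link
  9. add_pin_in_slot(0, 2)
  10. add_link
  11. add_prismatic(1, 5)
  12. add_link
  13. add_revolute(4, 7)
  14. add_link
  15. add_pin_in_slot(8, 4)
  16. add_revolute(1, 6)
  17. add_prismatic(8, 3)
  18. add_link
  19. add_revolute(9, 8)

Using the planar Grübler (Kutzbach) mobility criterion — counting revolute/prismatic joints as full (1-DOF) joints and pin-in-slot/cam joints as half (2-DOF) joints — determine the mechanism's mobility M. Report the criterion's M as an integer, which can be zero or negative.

link 0 = ground. State L|J1|J2 = 1|0|0
+link1  2|0|0
+link2  3|0|0
C(0,1) f=2→J2  3|0|1
+link3  4|0|1
R(3,1) f=1→J1  4|1|1
+link4  5|1|1
PS(4,2) f=2→J2  5|1|2
+link5  6|1|2
PS(0,2) f=2→J2  6|1|3
+link6  7|1|3
P(1,5) f=1→J1  7|2|3
+link7  8|2|3
R(4,7) f=1→J1  8|3|3
+link8  9|3|3
PS(8,4) f=2→J2  9|3|4
R(1,6) f=1→J1  9|4|4
P(8,3) f=1→J1  9|5|4
+link9  10|5|4
R(9,8) f=1→J1  10|6|4
M = 3(10−1)−2·6−4 = 27−12−4 = 11

M = 11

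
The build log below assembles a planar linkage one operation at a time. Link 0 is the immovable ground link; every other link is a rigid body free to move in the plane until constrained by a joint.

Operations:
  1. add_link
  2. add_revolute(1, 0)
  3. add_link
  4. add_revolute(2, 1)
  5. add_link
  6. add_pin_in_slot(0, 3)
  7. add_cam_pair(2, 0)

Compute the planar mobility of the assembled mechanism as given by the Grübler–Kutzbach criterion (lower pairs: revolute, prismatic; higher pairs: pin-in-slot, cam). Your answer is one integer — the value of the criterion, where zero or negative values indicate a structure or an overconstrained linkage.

[1;0;0] (link 0 is ground)
L+ [2;0;0]
R(1,0)∈J1 [2;1;0]
L+ [3;1;0]
R(2,1)∈J1 [3;2;0]
L+ [4;2;0]
PS(0,3)∈J2 [4;2;1]
C(2,0)∈J2 [4;2;2]
mobility = 9 − 4 − 2 = 3

M = 3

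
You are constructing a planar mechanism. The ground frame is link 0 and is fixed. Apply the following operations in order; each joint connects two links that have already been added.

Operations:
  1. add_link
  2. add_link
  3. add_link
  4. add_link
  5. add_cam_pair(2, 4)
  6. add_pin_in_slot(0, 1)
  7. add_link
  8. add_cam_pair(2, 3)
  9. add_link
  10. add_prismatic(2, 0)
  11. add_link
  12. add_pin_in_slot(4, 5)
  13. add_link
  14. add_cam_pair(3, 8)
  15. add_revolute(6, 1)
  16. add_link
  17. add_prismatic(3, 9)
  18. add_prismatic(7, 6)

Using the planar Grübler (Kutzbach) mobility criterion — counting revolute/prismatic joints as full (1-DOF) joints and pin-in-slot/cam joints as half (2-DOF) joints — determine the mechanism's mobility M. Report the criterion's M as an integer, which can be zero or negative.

[1;0;0] (link 0 is ground)
L+ [2;0;0]
L+ [3;0;0]
L+ [4;0;0]
L+ [5;0;0]
C(2,4)∈J2 [5;0;1]
PS(0,1)∈J2 [5;0;2]
L+ [6;0;2]
C(2,3)∈J2 [6;0;3]
L+ [7;0;3]
P(2,0)∈J1 [7;1;3]
L+ [8;1;3]
PS(4,5)∈J2 [8;1;4]
L+ [9;1;4]
C(3,8)∈J2 [9;1;5]
R(6,1)∈J1 [9;2;5]
L+ [10;2;5]
P(3,9)∈J1 [10;3;5]
P(7,6)∈J1 [10;4;5]
mobility = 27 − 8 − 5 = 14

M = 14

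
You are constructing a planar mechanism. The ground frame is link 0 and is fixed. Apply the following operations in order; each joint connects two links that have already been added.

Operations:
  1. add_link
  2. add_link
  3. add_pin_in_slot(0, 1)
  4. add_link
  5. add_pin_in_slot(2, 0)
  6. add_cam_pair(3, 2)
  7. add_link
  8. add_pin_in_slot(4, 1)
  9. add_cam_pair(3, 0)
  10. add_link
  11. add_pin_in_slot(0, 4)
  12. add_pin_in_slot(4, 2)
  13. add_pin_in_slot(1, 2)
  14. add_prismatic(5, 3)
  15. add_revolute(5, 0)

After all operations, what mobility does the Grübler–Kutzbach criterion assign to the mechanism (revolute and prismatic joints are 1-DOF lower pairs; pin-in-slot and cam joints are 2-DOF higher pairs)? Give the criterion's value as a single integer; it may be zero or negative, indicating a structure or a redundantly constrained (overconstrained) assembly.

[1;0;0] (link 0 is ground)
L+ [2;0;0]
L+ [3;0;0]
PS(0,1)∈J2 [3;0;1]
L+ [4;0;1]
PS(2,0)∈J2 [4;0;2]
C(3,2)∈J2 [4;0;3]
L+ [5;0;3]
PS(4,1)∈J2 [5;0;4]
C(3,0)∈J2 [5;0;5]
L+ [6;0;5]
PS(0,4)∈J2 [6;0;6]
PS(4,2)∈J2 [6;0;7]
PS(1,2)∈J2 [6;0;8]
P(5,3)∈J1 [6;1;8]
R(5,0)∈J1 [6;2;8]
mobility = 15 − 4 − 8 = 3

M = 3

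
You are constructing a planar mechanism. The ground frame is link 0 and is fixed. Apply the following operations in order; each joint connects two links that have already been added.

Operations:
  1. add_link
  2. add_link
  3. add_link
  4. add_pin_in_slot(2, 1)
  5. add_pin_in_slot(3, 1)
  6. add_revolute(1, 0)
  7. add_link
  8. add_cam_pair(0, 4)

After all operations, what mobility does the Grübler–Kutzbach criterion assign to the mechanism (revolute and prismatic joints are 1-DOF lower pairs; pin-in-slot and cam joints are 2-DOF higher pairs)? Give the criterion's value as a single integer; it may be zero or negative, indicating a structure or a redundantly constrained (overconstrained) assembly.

L=1 J1=0 J2=0
add link → L=2 J1=0 J2=0
add link → L=3 J1=0 J2=0
add link → L=4 J1=0 J2=0
PS@2,1 dof=2 J2 → L=4 J1=0 J2=1
PS@3,1 dof=2 J2 → L=4 J1=0 J2=2
R@1,0 dof=1 J1 → L=4 J1=1 J2=2
add link → L=5 J1=1 J2=2
C@0,4 dof=2 J2 → L=5 J1=1 J2=3
M=3(L−1)−2J1−J2=3·4−2·1−3=7

M = 7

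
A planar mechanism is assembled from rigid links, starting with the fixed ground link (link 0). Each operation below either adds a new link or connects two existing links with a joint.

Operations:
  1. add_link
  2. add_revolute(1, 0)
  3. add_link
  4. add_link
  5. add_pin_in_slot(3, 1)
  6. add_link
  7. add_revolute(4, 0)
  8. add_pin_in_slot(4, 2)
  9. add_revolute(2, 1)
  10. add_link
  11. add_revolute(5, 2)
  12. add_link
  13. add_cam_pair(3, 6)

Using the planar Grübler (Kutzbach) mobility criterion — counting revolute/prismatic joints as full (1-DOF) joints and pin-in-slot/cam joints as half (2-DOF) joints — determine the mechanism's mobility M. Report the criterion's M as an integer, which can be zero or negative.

link 0 = ground. State L|J1|J2 = 1|0|0
+link1  2|0|0
R(1,0) f=1→J1  2|1|0
+link2  3|1|0
+link3  4|1|0
PS(3,1) f=2→J2  4|1|1
+link4  5|1|1
R(4,0) f=1→J1  5|2|1
PS(4,2) f=2→J2  5|2|2
R(2,1) f=1→J1  5|3|2
+link5  6|3|2
R(5,2) f=1→J1  6|4|2
+link6  7|4|2
C(3,6) f=2→J2  7|4|3
M = 3(7−1)−2·4−3 = 18−8−3 = 7

M = 7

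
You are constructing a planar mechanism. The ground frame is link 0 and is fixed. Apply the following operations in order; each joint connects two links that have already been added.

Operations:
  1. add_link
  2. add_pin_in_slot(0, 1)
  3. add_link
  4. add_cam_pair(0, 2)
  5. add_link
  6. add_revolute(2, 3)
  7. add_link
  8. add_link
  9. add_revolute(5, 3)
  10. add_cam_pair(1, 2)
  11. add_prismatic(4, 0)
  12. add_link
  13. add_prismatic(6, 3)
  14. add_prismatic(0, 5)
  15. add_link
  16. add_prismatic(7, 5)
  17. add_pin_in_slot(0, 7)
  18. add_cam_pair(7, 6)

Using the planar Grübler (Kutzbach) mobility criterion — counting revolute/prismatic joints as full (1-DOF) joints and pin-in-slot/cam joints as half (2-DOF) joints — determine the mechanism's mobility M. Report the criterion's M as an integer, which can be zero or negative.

M = 4

(L,J1,J2)=(1,0,0); link0 fixed
link1: (2,0,0)
PS 0-1 [J2]: (2,0,1)
link2: (3,0,1)
C 0-2 [J2]: (3,0,2)
link3: (4,0,2)
R 2-3 [J1]: (4,1,2)
link4: (5,1,2)
link5: (6,1,2)
R 5-3 [J1]: (6,2,2)
C 1-2 [J2]: (6,2,3)
P 4-0 [J1]: (6,3,3)
link6: (7,3,3)
P 6-3 [J1]: (7,4,3)
P 0-5 [J1]: (7,5,3)
link7: (8,5,3)
P 7-5 [J1]: (8,6,3)
PS 0-7 [J2]: (8,6,4)
C 7-6 [J2]: (8,6,5)
Grübler: 3·7 − 2·6 − 5 = 4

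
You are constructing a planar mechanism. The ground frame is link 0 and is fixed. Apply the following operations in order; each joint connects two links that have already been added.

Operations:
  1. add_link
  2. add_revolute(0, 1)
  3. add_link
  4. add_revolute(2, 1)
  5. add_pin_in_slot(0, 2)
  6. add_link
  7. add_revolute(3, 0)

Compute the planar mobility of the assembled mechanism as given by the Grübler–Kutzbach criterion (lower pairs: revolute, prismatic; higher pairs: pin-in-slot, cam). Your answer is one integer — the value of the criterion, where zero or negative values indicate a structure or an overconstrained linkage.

link 0 = ground. State L|J1|J2 = 1|0|0
+link1  2|0|0
R(0,1) f=1→J1  2|1|0
+link2  3|1|0
R(2,1) f=1→J1  3|2|0
PS(0,2) f=2→J2  3|2|1
+link3  4|2|1
R(3,0) f=1→J1  4|3|1
M = 3(4−1)−2·3−1 = 9−6−1 = 2

M = 2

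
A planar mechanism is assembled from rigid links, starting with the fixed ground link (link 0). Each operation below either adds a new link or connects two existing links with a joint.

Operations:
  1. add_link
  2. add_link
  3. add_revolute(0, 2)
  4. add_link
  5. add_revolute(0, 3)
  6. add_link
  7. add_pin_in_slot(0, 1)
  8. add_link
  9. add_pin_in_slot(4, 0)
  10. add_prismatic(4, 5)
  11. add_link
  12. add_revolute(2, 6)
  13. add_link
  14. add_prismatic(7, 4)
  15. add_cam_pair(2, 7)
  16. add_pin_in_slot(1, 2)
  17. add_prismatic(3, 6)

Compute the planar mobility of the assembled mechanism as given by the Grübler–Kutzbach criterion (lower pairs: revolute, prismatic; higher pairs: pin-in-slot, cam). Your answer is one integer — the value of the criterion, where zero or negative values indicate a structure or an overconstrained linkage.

M = 5

[1;0;0] (link 0 is ground)
L+ [2;0;0]
L+ [3;0;0]
R(0,2)∈J1 [3;1;0]
L+ [4;1;0]
R(0,3)∈J1 [4;2;0]
L+ [5;2;0]
PS(0,1)∈J2 [5;2;1]
L+ [6;2;1]
PS(4,0)∈J2 [6;2;2]
P(4,5)∈J1 [6;3;2]
L+ [7;3;2]
R(2,6)∈J1 [7;4;2]
L+ [8;4;2]
P(7,4)∈J1 [8;5;2]
C(2,7)∈J2 [8;5;3]
PS(1,2)∈J2 [8;5;4]
P(3,6)∈J1 [8;6;4]
mobility = 21 − 12 − 4 = 5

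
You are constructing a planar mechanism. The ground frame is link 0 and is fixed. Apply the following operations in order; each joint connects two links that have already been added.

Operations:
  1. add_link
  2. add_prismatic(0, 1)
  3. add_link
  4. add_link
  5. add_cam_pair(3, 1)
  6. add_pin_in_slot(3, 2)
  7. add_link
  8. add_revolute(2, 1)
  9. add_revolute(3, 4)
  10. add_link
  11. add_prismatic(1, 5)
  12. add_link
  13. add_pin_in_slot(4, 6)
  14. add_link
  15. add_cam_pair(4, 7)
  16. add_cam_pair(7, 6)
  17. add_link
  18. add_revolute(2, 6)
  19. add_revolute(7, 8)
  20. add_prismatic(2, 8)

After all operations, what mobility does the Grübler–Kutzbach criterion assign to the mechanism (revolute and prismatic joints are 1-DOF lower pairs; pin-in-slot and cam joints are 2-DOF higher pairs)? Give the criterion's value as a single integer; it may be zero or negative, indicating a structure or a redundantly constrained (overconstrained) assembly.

ground; <1,0,0>
#1 <2,0,0>
P:0↔1 J1 <2,1,0>
#2 <3,1,0>
#3 <4,1,0>
C:3↔1 J2 <4,1,1>
PS:3↔2 J2 <4,1,2>
#4 <5,1,2>
R:2↔1 J1 <5,2,2>
R:3↔4 J1 <5,3,2>
#5 <6,3,2>
P:1↔5 J1 <6,4,2>
#6 <7,4,2>
PS:4↔6 J2 <7,4,3>
#7 <8,4,3>
C:4↔7 J2 <8,4,4>
C:7↔6 J2 <8,4,5>
#8 <9,4,5>
R:2↔6 J1 <9,5,5>
R:7↔8 J1 <9,6,5>
P:2↔8 J1 <9,7,5>
3×8 − 2×7 − 1×5 = 5

M = 5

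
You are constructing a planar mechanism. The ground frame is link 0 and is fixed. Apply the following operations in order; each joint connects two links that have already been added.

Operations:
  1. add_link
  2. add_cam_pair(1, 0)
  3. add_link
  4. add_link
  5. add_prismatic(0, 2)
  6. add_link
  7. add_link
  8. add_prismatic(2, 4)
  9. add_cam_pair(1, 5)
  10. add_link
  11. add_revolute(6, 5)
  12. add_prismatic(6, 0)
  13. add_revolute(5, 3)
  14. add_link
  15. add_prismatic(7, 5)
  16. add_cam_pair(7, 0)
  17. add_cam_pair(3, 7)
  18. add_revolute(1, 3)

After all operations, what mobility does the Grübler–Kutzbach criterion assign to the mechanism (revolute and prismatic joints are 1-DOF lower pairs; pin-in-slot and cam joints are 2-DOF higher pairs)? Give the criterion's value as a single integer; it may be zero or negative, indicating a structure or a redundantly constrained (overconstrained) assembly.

M = 3

L=1 J1=0 J2=0
add link → L=2 J1=0 J2=0
C@1,0 dof=2 J2 → L=2 J1=0 J2=1
add link → L=3 J1=0 J2=1
add link → L=4 J1=0 J2=1
P@0,2 dof=1 J1 → L=4 J1=1 J2=1
add link → L=5 J1=1 J2=1
add link → L=6 J1=1 J2=1
P@2,4 dof=1 J1 → L=6 J1=2 J2=1
C@1,5 dof=2 J2 → L=6 J1=2 J2=2
add link → L=7 J1=2 J2=2
R@6,5 dof=1 J1 → L=7 J1=3 J2=2
P@6,0 dof=1 J1 → L=7 J1=4 J2=2
R@5,3 dof=1 J1 → L=7 J1=5 J2=2
add link → L=8 J1=5 J2=2
P@7,5 dof=1 J1 → L=8 J1=6 J2=2
C@7,0 dof=2 J2 → L=8 J1=6 J2=3
C@3,7 dof=2 J2 → L=8 J1=6 J2=4
R@1,3 dof=1 J1 → L=8 J1=7 J2=4
M=3(L−1)−2J1−J2=3·7−2·7−4=3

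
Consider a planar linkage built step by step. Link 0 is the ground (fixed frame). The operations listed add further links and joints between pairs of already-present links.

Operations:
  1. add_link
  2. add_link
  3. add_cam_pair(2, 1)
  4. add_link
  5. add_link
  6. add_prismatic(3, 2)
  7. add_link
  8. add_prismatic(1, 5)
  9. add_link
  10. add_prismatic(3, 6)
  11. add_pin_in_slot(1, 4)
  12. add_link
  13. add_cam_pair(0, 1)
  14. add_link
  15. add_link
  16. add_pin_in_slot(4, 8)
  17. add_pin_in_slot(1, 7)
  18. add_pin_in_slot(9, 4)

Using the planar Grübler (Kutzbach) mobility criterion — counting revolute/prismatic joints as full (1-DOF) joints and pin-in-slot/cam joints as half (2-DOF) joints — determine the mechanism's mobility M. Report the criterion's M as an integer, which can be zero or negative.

M = 15

[1;0;0] (link 0 is ground)
L+ [2;0;0]
L+ [3;0;0]
C(2,1)∈J2 [3;0;1]
L+ [4;0;1]
L+ [5;0;1]
P(3,2)∈J1 [5;1;1]
L+ [6;1;1]
P(1,5)∈J1 [6;2;1]
L+ [7;2;1]
P(3,6)∈J1 [7;3;1]
PS(1,4)∈J2 [7;3;2]
L+ [8;3;2]
C(0,1)∈J2 [8;3;3]
L+ [9;3;3]
L+ [10;3;3]
PS(4,8)∈J2 [10;3;4]
PS(1,7)∈J2 [10;3;5]
PS(9,4)∈J2 [10;3;6]
mobility = 27 − 6 − 6 = 15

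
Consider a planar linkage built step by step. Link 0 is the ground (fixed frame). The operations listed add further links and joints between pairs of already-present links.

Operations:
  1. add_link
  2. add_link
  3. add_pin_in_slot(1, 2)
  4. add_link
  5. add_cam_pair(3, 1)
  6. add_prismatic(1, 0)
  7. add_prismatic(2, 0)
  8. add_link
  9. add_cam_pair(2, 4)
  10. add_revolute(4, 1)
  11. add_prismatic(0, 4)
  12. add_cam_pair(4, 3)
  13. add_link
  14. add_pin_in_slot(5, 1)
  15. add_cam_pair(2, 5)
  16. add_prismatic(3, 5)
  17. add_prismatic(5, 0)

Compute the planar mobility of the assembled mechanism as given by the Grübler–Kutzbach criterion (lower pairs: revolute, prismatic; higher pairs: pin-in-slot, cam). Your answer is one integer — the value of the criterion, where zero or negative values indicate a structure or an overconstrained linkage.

L=1 J1=0 J2=0
add link → L=2 J1=0 J2=0
add link → L=3 J1=0 J2=0
PS@1,2 dof=2 J2 → L=3 J1=0 J2=1
add link → L=4 J1=0 J2=1
C@3,1 dof=2 J2 → L=4 J1=0 J2=2
P@1,0 dof=1 J1 → L=4 J1=1 J2=2
P@2,0 dof=1 J1 → L=4 J1=2 J2=2
add link → L=5 J1=2 J2=2
C@2,4 dof=2 J2 → L=5 J1=2 J2=3
R@4,1 dof=1 J1 → L=5 J1=3 J2=3
P@0,4 dof=1 J1 → L=5 J1=4 J2=3
C@4,3 dof=2 J2 → L=5 J1=4 J2=4
add link → L=6 J1=4 J2=4
PS@5,1 dof=2 J2 → L=6 J1=4 J2=5
C@2,5 dof=2 J2 → L=6 J1=4 J2=6
P@3,5 dof=1 J1 → L=6 J1=5 J2=6
P@5,0 dof=1 J1 → L=6 J1=6 J2=6
M=3(L−1)−2J1−J2=3·5−2·6−6=-3

M = -3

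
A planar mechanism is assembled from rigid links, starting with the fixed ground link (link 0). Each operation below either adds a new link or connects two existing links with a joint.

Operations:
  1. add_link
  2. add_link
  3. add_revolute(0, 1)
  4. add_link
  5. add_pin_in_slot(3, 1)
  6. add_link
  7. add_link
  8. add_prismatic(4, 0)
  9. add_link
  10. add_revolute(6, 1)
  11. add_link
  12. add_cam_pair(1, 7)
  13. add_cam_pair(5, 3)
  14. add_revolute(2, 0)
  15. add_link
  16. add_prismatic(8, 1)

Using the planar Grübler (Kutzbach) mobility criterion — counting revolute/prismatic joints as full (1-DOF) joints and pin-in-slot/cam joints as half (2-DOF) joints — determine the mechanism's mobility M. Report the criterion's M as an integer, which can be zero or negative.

M = 11

ground; <1,0,0>
#1 <2,0,0>
#2 <3,0,0>
R:0↔1 J1 <3,1,0>
#3 <4,1,0>
PS:3↔1 J2 <4,1,1>
#4 <5,1,1>
#5 <6,1,1>
P:4↔0 J1 <6,2,1>
#6 <7,2,1>
R:6↔1 J1 <7,3,1>
#7 <8,3,1>
C:1↔7 J2 <8,3,2>
C:5↔3 J2 <8,3,3>
R:2↔0 J1 <8,4,3>
#8 <9,4,3>
P:8↔1 J1 <9,5,3>
3×8 − 2×5 − 1×3 = 11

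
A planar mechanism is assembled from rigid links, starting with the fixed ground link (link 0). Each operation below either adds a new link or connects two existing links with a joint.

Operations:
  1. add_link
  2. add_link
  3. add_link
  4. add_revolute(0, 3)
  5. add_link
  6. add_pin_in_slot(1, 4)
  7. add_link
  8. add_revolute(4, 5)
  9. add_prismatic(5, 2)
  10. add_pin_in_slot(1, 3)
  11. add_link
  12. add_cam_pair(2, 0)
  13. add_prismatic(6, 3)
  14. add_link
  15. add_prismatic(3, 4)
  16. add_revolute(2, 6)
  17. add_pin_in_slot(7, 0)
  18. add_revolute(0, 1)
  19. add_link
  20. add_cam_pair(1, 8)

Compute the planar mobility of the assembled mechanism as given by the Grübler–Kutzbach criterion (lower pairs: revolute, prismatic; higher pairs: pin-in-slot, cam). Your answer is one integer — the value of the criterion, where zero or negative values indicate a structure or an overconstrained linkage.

M = 5

[1;0;0] (link 0 is ground)
L+ [2;0;0]
L+ [3;0;0]
L+ [4;0;0]
R(0,3)∈J1 [4;1;0]
L+ [5;1;0]
PS(1,4)∈J2 [5;1;1]
L+ [6;1;1]
R(4,5)∈J1 [6;2;1]
P(5,2)∈J1 [6;3;1]
PS(1,3)∈J2 [6;3;2]
L+ [7;3;2]
C(2,0)∈J2 [7;3;3]
P(6,3)∈J1 [7;4;3]
L+ [8;4;3]
P(3,4)∈J1 [8;5;3]
R(2,6)∈J1 [8;6;3]
PS(7,0)∈J2 [8;6;4]
R(0,1)∈J1 [8;7;4]
L+ [9;7;4]
C(1,8)∈J2 [9;7;5]
mobility = 24 − 14 − 5 = 5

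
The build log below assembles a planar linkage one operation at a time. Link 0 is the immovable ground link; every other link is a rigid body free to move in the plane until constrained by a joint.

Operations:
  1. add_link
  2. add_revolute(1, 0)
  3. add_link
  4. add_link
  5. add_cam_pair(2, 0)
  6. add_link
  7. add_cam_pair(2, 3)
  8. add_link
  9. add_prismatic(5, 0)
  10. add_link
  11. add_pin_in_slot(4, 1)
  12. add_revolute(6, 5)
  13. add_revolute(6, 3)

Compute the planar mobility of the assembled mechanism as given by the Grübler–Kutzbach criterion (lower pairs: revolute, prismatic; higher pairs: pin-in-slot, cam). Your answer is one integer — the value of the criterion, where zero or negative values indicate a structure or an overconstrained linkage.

M = 7

(L,J1,J2)=(1,0,0); link0 fixed
link1: (2,0,0)
R 1-0 [J1]: (2,1,0)
link2: (3,1,0)
link3: (4,1,0)
C 2-0 [J2]: (4,1,1)
link4: (5,1,1)
C 2-3 [J2]: (5,1,2)
link5: (6,1,2)
P 5-0 [J1]: (6,2,2)
link6: (7,2,2)
PS 4-1 [J2]: (7,2,3)
R 6-5 [J1]: (7,3,3)
R 6-3 [J1]: (7,4,3)
Grübler: 3·6 − 2·4 − 3 = 7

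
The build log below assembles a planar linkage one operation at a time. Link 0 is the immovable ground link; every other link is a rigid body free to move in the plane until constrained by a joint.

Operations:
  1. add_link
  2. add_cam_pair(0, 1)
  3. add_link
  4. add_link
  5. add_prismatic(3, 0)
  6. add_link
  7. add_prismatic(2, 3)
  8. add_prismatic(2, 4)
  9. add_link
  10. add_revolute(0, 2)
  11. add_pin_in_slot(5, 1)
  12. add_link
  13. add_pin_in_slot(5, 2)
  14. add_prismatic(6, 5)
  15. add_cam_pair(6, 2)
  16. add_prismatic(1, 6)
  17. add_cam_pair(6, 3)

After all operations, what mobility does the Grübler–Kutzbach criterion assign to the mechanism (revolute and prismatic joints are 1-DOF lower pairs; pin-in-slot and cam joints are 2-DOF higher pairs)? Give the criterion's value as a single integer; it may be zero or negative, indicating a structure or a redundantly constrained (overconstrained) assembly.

link 0 = ground. State L|J1|J2 = 1|0|0
+link1  2|0|0
C(0,1) f=2→J2  2|0|1
+link2  3|0|1
+link3  4|0|1
P(3,0) f=1→J1  4|1|1
+link4  5|1|1
P(2,3) f=1→J1  5|2|1
P(2,4) f=1→J1  5|3|1
+link5  6|3|1
R(0,2) f=1→J1  6|4|1
PS(5,1) f=2→J2  6|4|2
+link6  7|4|2
PS(5,2) f=2→J2  7|4|3
P(6,5) f=1→J1  7|5|3
C(6,2) f=2→J2  7|5|4
P(1,6) f=1→J1  7|6|4
C(6,3) f=2→J2  7|6|5
M = 3(7−1)−2·6−5 = 18−12−5 = 1

M = 1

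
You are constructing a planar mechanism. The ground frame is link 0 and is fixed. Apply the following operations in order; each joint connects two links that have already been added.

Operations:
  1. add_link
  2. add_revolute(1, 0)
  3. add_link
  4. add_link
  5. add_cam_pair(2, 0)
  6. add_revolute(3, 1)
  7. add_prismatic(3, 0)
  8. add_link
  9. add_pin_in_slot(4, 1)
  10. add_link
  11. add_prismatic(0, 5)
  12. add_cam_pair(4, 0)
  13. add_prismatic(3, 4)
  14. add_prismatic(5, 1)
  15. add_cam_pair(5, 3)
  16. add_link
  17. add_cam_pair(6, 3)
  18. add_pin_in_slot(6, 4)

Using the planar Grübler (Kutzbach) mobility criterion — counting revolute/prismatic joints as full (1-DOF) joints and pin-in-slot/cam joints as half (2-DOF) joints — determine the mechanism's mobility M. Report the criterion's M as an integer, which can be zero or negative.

M = 0

[1;0;0] (link 0 is ground)
L+ [2;0;0]
R(1,0)∈J1 [2;1;0]
L+ [3;1;0]
L+ [4;1;0]
C(2,0)∈J2 [4;1;1]
R(3,1)∈J1 [4;2;1]
P(3,0)∈J1 [4;3;1]
L+ [5;3;1]
PS(4,1)∈J2 [5;3;2]
L+ [6;3;2]
P(0,5)∈J1 [6;4;2]
C(4,0)∈J2 [6;4;3]
P(3,4)∈J1 [6;5;3]
P(5,1)∈J1 [6;6;3]
C(5,3)∈J2 [6;6;4]
L+ [7;6;4]
C(6,3)∈J2 [7;6;5]
PS(6,4)∈J2 [7;6;6]
mobility = 18 − 12 − 6 = 0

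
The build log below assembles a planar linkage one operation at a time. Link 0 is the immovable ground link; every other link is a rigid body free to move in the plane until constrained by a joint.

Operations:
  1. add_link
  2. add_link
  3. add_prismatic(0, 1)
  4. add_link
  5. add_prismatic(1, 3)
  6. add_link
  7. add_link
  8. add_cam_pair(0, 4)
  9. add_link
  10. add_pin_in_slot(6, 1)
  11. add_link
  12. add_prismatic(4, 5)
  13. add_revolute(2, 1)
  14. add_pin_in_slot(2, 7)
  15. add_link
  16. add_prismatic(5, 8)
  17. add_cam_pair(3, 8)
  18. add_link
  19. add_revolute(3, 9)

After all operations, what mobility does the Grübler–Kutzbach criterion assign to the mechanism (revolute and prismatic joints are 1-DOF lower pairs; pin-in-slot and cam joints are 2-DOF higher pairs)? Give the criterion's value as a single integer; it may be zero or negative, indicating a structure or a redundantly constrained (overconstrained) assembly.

ground; <1,0,0>
#1 <2,0,0>
#2 <3,0,0>
P:0↔1 J1 <3,1,0>
#3 <4,1,0>
P:1↔3 J1 <4,2,0>
#4 <5,2,0>
#5 <6,2,0>
C:0↔4 J2 <6,2,1>
#6 <7,2,1>
PS:6↔1 J2 <7,2,2>
#7 <8,2,2>
P:4↔5 J1 <8,3,2>
R:2↔1 J1 <8,4,2>
PS:2↔7 J2 <8,4,3>
#8 <9,4,3>
P:5↔8 J1 <9,5,3>
C:3↔8 J2 <9,5,4>
#9 <10,5,4>
R:3↔9 J1 <10,6,4>
3×9 − 2×6 − 1×4 = 11

M = 11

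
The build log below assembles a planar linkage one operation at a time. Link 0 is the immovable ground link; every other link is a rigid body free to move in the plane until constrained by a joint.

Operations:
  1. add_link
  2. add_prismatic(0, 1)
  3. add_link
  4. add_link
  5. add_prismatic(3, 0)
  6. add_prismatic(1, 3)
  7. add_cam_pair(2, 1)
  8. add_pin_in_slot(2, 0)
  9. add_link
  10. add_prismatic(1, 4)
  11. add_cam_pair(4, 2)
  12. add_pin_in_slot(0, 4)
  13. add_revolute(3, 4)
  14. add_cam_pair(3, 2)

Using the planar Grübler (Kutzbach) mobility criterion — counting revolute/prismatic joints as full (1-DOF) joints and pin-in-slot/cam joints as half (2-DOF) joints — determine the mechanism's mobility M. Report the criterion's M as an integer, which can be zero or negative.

M = -3

(L,J1,J2)=(1,0,0); link0 fixed
link1: (2,0,0)
P 0-1 [J1]: (2,1,0)
link2: (3,1,0)
link3: (4,1,0)
P 3-0 [J1]: (4,2,0)
P 1-3 [J1]: (4,3,0)
C 2-1 [J2]: (4,3,1)
PS 2-0 [J2]: (4,3,2)
link4: (5,3,2)
P 1-4 [J1]: (5,4,2)
C 4-2 [J2]: (5,4,3)
PS 0-4 [J2]: (5,4,4)
R 3-4 [J1]: (5,5,4)
C 3-2 [J2]: (5,5,5)
Grübler: 3·4 − 2·5 − 5 = -3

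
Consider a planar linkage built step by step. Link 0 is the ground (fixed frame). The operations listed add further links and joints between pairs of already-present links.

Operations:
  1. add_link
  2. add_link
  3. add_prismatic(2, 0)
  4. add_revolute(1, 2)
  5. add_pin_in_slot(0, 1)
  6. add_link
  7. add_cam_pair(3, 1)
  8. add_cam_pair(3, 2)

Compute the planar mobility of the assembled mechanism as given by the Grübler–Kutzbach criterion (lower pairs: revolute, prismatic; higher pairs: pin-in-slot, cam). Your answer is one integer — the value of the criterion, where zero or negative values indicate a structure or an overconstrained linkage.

M = 2

[1;0;0] (link 0 is ground)
L+ [2;0;0]
L+ [3;0;0]
P(2,0)∈J1 [3;1;0]
R(1,2)∈J1 [3;2;0]
PS(0,1)∈J2 [3;2;1]
L+ [4;2;1]
C(3,1)∈J2 [4;2;2]
C(3,2)∈J2 [4;2;3]
mobility = 9 − 4 − 3 = 2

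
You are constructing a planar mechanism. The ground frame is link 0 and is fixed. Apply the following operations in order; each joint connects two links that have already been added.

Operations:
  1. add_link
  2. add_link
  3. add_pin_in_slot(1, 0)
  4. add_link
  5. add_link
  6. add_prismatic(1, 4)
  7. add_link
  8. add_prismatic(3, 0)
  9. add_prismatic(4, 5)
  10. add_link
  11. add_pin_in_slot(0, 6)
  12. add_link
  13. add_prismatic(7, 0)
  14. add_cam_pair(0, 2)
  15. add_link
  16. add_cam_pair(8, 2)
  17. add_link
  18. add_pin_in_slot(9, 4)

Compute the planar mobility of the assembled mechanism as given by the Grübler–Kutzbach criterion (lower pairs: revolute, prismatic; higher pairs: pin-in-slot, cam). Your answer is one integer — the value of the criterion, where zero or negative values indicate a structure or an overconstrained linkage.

M = 14

link 0 = ground. State L|J1|J2 = 1|0|0
+link1  2|0|0
+link2  3|0|0
PS(1,0) f=2→J2  3|0|1
+link3  4|0|1
+link4  5|0|1
P(1,4) f=1→J1  5|1|1
+link5  6|1|1
P(3,0) f=1→J1  6|2|1
P(4,5) f=1→J1  6|3|1
+link6  7|3|1
PS(0,6) f=2→J2  7|3|2
+link7  8|3|2
P(7,0) f=1→J1  8|4|2
C(0,2) f=2→J2  8|4|3
+link8  9|4|3
C(8,2) f=2→J2  9|4|4
+link9  10|4|4
PS(9,4) f=2→J2  10|4|5
M = 3(10−1)−2·4−5 = 27−8−5 = 14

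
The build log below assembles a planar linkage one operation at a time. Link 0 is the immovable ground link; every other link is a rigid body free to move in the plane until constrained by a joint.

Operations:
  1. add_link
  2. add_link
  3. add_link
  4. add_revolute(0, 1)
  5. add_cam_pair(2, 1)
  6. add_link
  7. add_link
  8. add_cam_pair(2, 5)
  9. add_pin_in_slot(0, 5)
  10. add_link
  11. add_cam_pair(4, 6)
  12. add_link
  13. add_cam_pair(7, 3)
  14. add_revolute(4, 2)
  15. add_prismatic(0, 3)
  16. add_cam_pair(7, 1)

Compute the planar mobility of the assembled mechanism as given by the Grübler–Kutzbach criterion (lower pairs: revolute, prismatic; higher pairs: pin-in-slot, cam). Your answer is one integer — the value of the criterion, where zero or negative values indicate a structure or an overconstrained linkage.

M = 9

link 0 = ground. State L|J1|J2 = 1|0|0
+link1  2|0|0
+link2  3|0|0
+link3  4|0|0
R(0,1) f=1→J1  4|1|0
C(2,1) f=2→J2  4|1|1
+link4  5|1|1
+link5  6|1|1
C(2,5) f=2→J2  6|1|2
PS(0,5) f=2→J2  6|1|3
+link6  7|1|3
C(4,6) f=2→J2  7|1|4
+link7  8|1|4
C(7,3) f=2→J2  8|1|5
R(4,2) f=1→J1  8|2|5
P(0,3) f=1→J1  8|3|5
C(7,1) f=2→J2  8|3|6
M = 3(8−1)−2·3−6 = 21−6−6 = 9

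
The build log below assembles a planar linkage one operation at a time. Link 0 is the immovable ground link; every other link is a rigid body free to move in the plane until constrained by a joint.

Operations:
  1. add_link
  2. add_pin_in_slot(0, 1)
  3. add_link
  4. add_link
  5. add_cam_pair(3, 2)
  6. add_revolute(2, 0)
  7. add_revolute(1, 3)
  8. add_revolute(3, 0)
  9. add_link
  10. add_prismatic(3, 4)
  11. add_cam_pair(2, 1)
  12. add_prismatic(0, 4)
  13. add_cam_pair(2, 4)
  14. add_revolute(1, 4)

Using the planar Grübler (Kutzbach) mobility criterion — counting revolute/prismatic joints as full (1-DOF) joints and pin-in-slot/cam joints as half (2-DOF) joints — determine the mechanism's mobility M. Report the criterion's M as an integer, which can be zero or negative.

M = -4

(L,J1,J2)=(1,0,0); link0 fixed
link1: (2,0,0)
PS 0-1 [J2]: (2,0,1)
link2: (3,0,1)
link3: (4,0,1)
C 3-2 [J2]: (4,0,2)
R 2-0 [J1]: (4,1,2)
R 1-3 [J1]: (4,2,2)
R 3-0 [J1]: (4,3,2)
link4: (5,3,2)
P 3-4 [J1]: (5,4,2)
C 2-1 [J2]: (5,4,3)
P 0-4 [J1]: (5,5,3)
C 2-4 [J2]: (5,5,4)
R 1-4 [J1]: (5,6,4)
Grübler: 3·4 − 2·6 − 4 = -4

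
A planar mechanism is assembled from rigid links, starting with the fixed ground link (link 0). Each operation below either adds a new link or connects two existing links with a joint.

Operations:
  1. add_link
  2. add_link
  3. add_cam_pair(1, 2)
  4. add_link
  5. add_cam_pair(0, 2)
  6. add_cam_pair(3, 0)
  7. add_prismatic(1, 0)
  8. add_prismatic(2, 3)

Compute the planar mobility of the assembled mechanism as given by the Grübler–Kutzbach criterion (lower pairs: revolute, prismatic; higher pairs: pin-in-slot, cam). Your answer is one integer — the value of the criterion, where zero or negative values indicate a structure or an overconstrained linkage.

M = 2

[1;0;0] (link 0 is ground)
L+ [2;0;0]
L+ [3;0;0]
C(1,2)∈J2 [3;0;1]
L+ [4;0;1]
C(0,2)∈J2 [4;0;2]
C(3,0)∈J2 [4;0;3]
P(1,0)∈J1 [4;1;3]
P(2,3)∈J1 [4;2;3]
mobility = 9 − 4 − 3 = 2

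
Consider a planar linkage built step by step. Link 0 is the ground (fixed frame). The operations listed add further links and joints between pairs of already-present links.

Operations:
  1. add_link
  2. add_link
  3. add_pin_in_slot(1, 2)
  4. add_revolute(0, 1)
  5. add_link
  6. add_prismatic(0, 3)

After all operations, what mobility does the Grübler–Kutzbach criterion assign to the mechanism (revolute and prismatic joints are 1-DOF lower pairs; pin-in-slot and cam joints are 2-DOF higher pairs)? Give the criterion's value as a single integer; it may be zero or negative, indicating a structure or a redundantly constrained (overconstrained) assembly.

[1;0;0] (link 0 is ground)
L+ [2;0;0]
L+ [3;0;0]
PS(1,2)∈J2 [3;0;1]
R(0,1)∈J1 [3;1;1]
L+ [4;1;1]
P(0,3)∈J1 [4;2;1]
mobility = 9 − 4 − 1 = 4

M = 4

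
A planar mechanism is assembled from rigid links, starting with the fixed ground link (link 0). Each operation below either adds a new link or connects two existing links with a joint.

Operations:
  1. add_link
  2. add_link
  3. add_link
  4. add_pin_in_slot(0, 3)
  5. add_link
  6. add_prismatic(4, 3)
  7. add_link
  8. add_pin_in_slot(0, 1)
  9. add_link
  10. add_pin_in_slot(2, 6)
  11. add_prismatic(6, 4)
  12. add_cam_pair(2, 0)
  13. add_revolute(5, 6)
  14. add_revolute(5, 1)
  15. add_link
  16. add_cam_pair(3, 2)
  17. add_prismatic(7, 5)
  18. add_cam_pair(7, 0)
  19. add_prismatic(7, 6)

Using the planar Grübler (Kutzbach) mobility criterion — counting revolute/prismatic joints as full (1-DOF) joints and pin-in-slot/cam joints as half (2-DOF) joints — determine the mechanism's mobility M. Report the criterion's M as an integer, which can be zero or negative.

ground; <1,0,0>
#1 <2,0,0>
#2 <3,0,0>
#3 <4,0,0>
PS:0↔3 J2 <4,0,1>
#4 <5,0,1>
P:4↔3 J1 <5,1,1>
#5 <6,1,1>
PS:0↔1 J2 <6,1,2>
#6 <7,1,2>
PS:2↔6 J2 <7,1,3>
P:6↔4 J1 <7,2,3>
C:2↔0 J2 <7,2,4>
R:5↔6 J1 <7,3,4>
R:5↔1 J1 <7,4,4>
#7 <8,4,4>
C:3↔2 J2 <8,4,5>
P:7↔5 J1 <8,5,5>
C:7↔0 J2 <8,5,6>
P:7↔6 J1 <8,6,6>
3×7 − 2×6 − 1×6 = 3

M = 3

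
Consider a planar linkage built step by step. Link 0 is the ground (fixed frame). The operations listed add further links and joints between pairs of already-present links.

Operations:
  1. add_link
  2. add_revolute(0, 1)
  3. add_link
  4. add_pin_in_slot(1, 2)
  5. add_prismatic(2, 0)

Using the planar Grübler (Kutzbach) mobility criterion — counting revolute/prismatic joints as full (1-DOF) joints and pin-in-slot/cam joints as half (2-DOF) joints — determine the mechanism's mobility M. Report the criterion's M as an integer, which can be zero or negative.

[1;0;0] (link 0 is ground)
L+ [2;0;0]
R(0,1)∈J1 [2;1;0]
L+ [3;1;0]
PS(1,2)∈J2 [3;1;1]
P(2,0)∈J1 [3;2;1]
mobility = 6 − 4 − 1 = 1

M = 1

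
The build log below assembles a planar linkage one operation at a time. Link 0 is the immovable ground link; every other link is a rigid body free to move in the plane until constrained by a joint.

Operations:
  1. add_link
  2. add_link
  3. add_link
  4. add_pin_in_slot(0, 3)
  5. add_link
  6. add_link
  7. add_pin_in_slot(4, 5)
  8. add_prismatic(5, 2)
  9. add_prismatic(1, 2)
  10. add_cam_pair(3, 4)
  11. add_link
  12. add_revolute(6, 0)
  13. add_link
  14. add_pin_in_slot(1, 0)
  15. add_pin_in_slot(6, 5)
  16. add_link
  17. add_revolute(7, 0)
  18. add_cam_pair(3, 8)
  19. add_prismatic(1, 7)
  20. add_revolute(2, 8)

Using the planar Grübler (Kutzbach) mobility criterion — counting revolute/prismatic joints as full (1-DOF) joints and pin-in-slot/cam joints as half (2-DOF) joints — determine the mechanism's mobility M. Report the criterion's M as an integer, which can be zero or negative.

M = 6

ground; <1,0,0>
#1 <2,0,0>
#2 <3,0,0>
#3 <4,0,0>
PS:0↔3 J2 <4,0,1>
#4 <5,0,1>
#5 <6,0,1>
PS:4↔5 J2 <6,0,2>
P:5↔2 J1 <6,1,2>
P:1↔2 J1 <6,2,2>
C:3↔4 J2 <6,2,3>
#6 <7,2,3>
R:6↔0 J1 <7,3,3>
#7 <8,3,3>
PS:1↔0 J2 <8,3,4>
PS:6↔5 J2 <8,3,5>
#8 <9,3,5>
R:7↔0 J1 <9,4,5>
C:3↔8 J2 <9,4,6>
P:1↔7 J1 <9,5,6>
R:2↔8 J1 <9,6,6>
3×8 − 2×6 − 1×6 = 6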